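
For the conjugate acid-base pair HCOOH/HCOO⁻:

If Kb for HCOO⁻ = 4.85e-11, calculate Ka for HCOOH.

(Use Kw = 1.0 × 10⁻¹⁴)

For a conjugate pair Ka × Kb = Kw, so Ka = Kw/Kb = 1.0 × 10⁻¹⁴ / 4.85e-11 = 2.06e-04.

K_a = 2.06e-04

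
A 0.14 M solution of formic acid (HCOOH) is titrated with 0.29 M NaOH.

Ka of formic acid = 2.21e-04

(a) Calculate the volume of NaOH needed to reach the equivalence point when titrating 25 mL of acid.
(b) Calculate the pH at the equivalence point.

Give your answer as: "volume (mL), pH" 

moles acid = 0.14 × 25/1000 = 0.0035 mol; V_base = moles/0.29 × 1000 = 12.1 mL. At equivalence only the conjugate base is present: [A⁻] = 0.0035/0.037 = 9.4419e-02 M. Kb = Kw/Ka = 4.52e-11; [OH⁻] = √(Kb × [A⁻]) = 2.0670e-06; pOH = 5.68; pH = 14 - pOH = 8.32.

V = 12.1 mL, pH = 8.32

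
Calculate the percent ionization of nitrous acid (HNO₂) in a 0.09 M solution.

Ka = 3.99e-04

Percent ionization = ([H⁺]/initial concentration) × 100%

Using Ka equilibrium: x² + Ka×x - Ka×C = 0. Solving: [H⁺] = 5.7963e-03. Percent = (5.7963e-03/0.09) × 100

Percent ionization = 6.44%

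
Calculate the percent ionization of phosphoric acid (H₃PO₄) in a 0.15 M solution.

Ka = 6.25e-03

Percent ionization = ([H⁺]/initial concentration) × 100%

Using Ka equilibrium: x² + Ka×x - Ka×C = 0. Solving: [H⁺] = 2.7653e-02. Percent = (2.7653e-02/0.15) × 100

Percent ionization = 18.4%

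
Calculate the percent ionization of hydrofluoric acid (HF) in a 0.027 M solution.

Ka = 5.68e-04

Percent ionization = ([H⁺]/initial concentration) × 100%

Using Ka equilibrium: x² + Ka×x - Ka×C = 0. Solving: [H⁺] = 3.6424e-03. Percent = (3.6424e-03/0.027) × 100

Percent ionization = 13.5%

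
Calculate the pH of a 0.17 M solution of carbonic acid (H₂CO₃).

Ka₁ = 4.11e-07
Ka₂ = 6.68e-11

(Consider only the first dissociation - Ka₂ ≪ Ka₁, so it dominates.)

First dissociation dominates. From Ka₁ = [H⁺][HA⁻]/[H₂A], x² + Ka₁·x − Ka₁·C = 0 with C = 0.17 M and Ka₁ = 4.11e-07. Solving: [H⁺] = (−Ka₁ + √(Ka₁² + 4·Ka₁·C)) / 2 = 2.6412e-04 M. pH = -log(2.6412e-04) = 3.58.

pH = 3.58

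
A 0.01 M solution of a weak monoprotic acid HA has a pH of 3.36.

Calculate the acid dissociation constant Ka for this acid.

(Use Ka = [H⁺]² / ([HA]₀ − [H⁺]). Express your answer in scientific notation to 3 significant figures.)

[H⁺] = 10^(−pH) = 10^(−3.36) = 4.365e-04 M. For HA ⇌ H⁺ + A⁻, Ka = [H⁺][A⁻]/[HA] = [H⁺]² / ([HA]₀ − [H⁺]) = (4.365e-04)² / (0.01 − 4.365e-04) = 1.99e-05.

K_a = 1.99e-05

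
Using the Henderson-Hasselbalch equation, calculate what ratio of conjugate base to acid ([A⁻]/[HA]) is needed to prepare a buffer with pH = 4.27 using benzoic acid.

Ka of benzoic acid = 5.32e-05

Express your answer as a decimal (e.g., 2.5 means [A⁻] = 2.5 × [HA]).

pKa = -log(5.32e-05) = 4.2741. pH = pKa + log([A⁻]/[HA]), so log([A⁻]/[HA]) = pH − pKa = 4.27 − 4.2741 = -0.0041. [A⁻]/[HA] = 10^(-0.0041) = 0.991

[A⁻]/[HA] = 0.991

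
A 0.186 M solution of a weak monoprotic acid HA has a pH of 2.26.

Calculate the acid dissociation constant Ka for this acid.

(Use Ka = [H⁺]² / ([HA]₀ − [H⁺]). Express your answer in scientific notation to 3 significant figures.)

[H⁺] = 10^(−pH) = 10^(−2.26) = 5.495e-03 M. For HA ⇌ H⁺ + A⁻, Ka = [H⁺][A⁻]/[HA] = [H⁺]² / ([HA]₀ − [H⁺]) = (5.495e-03)² / (0.186 − 5.495e-03) = 1.67e-04.

K_a = 1.67e-04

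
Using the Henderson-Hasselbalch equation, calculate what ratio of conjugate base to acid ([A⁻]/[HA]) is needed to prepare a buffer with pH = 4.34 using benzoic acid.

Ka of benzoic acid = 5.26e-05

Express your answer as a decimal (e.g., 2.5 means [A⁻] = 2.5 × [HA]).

pKa = -log(5.26e-05) = 4.2790. pH = pKa + log([A⁻]/[HA]), so log([A⁻]/[HA]) = pH − pKa = 4.34 − 4.2790 = 0.0610. [A⁻]/[HA] = 10^(0.0610) = 1.15

[A⁻]/[HA] = 1.15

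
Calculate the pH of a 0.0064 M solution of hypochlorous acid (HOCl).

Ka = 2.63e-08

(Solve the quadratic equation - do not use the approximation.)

x² + Ka×x - Ka×C = 0. Using quadratic formula: [H⁺] = 1.2961e-05

pH = 4.89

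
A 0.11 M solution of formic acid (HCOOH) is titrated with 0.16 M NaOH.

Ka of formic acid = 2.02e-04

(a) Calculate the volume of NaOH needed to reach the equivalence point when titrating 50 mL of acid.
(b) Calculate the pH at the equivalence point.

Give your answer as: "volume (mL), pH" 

moles acid = 0.11 × 50/1000 = 0.0055 mol; V_base = moles/0.16 × 1000 = 34.4 mL. At equivalence only the conjugate base is present: [A⁻] = 0.0055/0.084 = 6.5185e-02 M. Kb = Kw/Ka = 4.95e-11; [OH⁻] = √(Kb × [A⁻]) = 1.7964e-06; pOH = 5.75; pH = 14 - pOH = 8.25.

V = 34.4 mL, pH = 8.25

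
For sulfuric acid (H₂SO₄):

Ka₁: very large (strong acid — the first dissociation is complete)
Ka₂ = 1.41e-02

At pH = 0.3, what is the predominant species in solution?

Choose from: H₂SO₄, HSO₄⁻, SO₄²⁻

The first dissociation is complete, so H₂SO₄ itself is never the predominant species in water; pKa₂ = -log(1.41e-02) = 1.85. For a polyprotic acid the predominant species crosses at each pKa: below pKa_n the protonated form dominates, above it the deprotonated form does. At pH = 0.3, the predominant species is HSO₄⁻.

HSO₄⁻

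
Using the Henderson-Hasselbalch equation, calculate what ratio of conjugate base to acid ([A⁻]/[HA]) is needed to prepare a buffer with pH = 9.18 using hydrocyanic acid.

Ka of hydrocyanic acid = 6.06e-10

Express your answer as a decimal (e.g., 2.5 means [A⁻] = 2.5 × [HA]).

pKa = -log(6.06e-10) = 9.2175. pH = pKa + log([A⁻]/[HA]), so log([A⁻]/[HA]) = pH − pKa = 9.18 − 9.2175 = -0.0375. [A⁻]/[HA] = 10^(-0.0375) = 0.917

[A⁻]/[HA] = 0.917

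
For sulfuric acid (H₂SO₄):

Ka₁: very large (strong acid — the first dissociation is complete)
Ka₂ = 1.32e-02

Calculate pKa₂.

pKa₂ = -log(Ka₂) = -log(1.32e-02) = 1.88.

pK_{a2} = 1.88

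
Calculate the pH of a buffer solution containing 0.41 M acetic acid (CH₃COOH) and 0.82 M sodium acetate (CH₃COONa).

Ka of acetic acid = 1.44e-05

pKa = -log(1.44e-05) = 4.84. pH = pKa + log([A⁻]/[HA]) = 4.84 + log(0.82/0.41)

pH = 5.14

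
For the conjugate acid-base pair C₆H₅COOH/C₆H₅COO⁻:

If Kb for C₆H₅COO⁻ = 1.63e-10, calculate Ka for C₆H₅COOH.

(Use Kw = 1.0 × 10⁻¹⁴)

For a conjugate pair Ka × Kb = Kw, so Ka = Kw/Kb = 1.0 × 10⁻¹⁴ / 1.63e-10 = 6.13e-05.

K_a = 6.13e-05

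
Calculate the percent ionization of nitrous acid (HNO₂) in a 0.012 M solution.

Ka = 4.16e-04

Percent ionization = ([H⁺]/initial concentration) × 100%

Using Ka equilibrium: x² + Ka×x - Ka×C = 0. Solving: [H⁺] = 2.0359e-03. Percent = (2.0359e-03/0.012) × 100

Percent ionization = 17%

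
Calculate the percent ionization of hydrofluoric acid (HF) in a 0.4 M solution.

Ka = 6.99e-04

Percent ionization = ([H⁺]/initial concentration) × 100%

Using Ka equilibrium: x² + Ka×x - Ka×C = 0. Solving: [H⁺] = 1.6375e-02. Percent = (1.6375e-02/0.4) × 100

Percent ionization = 4.09%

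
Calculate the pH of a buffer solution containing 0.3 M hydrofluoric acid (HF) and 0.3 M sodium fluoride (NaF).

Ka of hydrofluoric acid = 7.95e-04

pKa = -log(7.95e-04) = 3.10. pH = pKa + log([A⁻]/[HA]) = 3.10 + log(0.3/0.3)

pH = 3.10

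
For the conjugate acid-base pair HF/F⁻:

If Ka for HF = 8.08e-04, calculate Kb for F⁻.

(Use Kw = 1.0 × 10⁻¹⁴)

For a conjugate pair Ka × Kb = Kw, so Kb = Kw/Ka = 1.0 × 10⁻¹⁴ / 8.08e-04 = 1.24e-11.

K_b = 1.24e-11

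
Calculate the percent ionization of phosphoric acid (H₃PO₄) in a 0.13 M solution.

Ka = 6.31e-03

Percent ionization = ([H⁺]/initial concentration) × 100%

Using Ka equilibrium: x² + Ka×x - Ka×C = 0. Solving: [H⁺] = 2.5659e-02. Percent = (2.5659e-02/0.13) × 100

Percent ionization = 19.7%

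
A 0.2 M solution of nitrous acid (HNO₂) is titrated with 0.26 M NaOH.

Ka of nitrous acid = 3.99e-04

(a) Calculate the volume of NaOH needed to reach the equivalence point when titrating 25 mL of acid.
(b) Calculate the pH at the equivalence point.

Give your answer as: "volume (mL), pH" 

moles acid = 0.2 × 25/1000 = 0.005 mol; V_base = moles/0.26 × 1000 = 19.2 mL. At equivalence only the conjugate base is present: [A⁻] = 0.005/0.044 = 1.1304e-01 M. Kb = Kw/Ka = 2.51e-11; [OH⁻] = √(Kb × [A⁻]) = 1.6832e-06; pOH = 5.77; pH = 14 - pOH = 8.23.

V = 19.2 mL, pH = 8.23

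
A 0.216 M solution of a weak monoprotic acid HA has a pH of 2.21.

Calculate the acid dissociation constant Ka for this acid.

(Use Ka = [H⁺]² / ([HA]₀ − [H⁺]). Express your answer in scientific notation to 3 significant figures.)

[H⁺] = 10^(−pH) = 10^(−2.21) = 6.166e-03 M. For HA ⇌ H⁺ + A⁻, Ka = [H⁺][A⁻]/[HA] = [H⁺]² / ([HA]₀ − [H⁺]) = (6.166e-03)² / (0.216 − 6.166e-03) = 1.81e-04.

K_a = 1.81e-04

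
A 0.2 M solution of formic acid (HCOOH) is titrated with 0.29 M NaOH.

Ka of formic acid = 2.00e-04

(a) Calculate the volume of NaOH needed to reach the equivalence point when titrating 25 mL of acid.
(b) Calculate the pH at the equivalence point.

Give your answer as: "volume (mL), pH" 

moles acid = 0.2 × 25/1000 = 0.005 mol; V_base = moles/0.29 × 1000 = 17.2 mL. At equivalence only the conjugate base is present: [A⁻] = 0.005/0.042 = 1.1837e-01 M. Kb = Kw/Ka = 5.00e-11; [OH⁻] = √(Kb × [A⁻]) = 2.4328e-06; pOH = 5.61; pH = 14 - pOH = 8.39.

V = 17.2 mL, pH = 8.39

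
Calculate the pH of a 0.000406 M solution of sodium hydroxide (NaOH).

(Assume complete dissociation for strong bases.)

[OH⁻] = 0.000406 M for strong base. pOH = -log[OH⁻] = 3.39, pH = 14 - pOH

pH = 10.61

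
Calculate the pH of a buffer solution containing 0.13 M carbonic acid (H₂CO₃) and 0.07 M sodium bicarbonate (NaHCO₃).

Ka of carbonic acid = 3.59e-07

pKa = -log(3.59e-07) = 6.44. pH = pKa + log([A⁻]/[HA]) = 6.44 + log(0.07/0.13)

pH = 6.18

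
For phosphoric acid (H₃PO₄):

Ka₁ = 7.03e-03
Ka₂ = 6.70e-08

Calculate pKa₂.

pKa₂ = -log(Ka₂) = -log(6.70e-08) = 7.17.

pK_{a2} = 7.17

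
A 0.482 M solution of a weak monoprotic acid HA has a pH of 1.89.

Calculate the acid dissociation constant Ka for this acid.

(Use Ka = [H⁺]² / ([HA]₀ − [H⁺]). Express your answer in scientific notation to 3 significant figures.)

[H⁺] = 10^(−pH) = 10^(−1.89) = 1.288e-02 M. For HA ⇌ H⁺ + A⁻, Ka = [H⁺][A⁻]/[HA] = [H⁺]² / ([HA]₀ − [H⁺]) = (1.288e-02)² / (0.482 − 1.288e-02) = 3.54e-04.

K_a = 3.54e-04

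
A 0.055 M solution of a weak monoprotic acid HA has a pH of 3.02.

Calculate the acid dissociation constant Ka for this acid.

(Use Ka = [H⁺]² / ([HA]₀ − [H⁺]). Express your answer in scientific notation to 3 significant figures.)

[H⁺] = 10^(−pH) = 10^(−3.02) = 9.550e-04 M. For HA ⇌ H⁺ + A⁻, Ka = [H⁺][A⁻]/[HA] = [H⁺]² / ([HA]₀ − [H⁺]) = (9.550e-04)² / (0.055 − 9.550e-04) = 1.69e-05.

K_a = 1.69e-05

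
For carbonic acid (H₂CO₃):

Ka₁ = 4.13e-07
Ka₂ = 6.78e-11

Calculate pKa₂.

pKa₂ = -log(Ka₂) = -log(6.78e-11) = 10.17.

pK_{a2} = 10.17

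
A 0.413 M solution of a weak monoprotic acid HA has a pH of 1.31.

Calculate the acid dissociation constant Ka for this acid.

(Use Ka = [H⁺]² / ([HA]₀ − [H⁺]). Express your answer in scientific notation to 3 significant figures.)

[H⁺] = 10^(−pH) = 10^(−1.31) = 4.898e-02 M. For HA ⇌ H⁺ + A⁻, Ka = [H⁺][A⁻]/[HA] = [H⁺]² / ([HA]₀ − [H⁺]) = (4.898e-02)² / (0.413 − 4.898e-02) = 6.59e-03.

K_a = 6.59e-03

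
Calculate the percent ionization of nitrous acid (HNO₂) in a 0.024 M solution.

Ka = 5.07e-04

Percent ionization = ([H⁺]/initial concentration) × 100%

Using Ka equilibrium: x² + Ka×x - Ka×C = 0. Solving: [H⁺] = 3.2440e-03. Percent = (3.2440e-03/0.024) × 100

Percent ionization = 13.5%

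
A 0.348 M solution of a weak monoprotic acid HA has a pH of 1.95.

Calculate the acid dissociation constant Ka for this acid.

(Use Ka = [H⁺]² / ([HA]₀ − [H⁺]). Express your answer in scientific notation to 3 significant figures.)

[H⁺] = 10^(−pH) = 10^(−1.95) = 1.122e-02 M. For HA ⇌ H⁺ + A⁻, Ka = [H⁺][A⁻]/[HA] = [H⁺]² / ([HA]₀ − [H⁺]) = (1.122e-02)² / (0.348 − 1.122e-02) = 3.74e-04.

K_a = 3.74e-04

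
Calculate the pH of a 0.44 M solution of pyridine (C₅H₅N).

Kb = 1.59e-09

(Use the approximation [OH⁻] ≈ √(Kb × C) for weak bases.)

[OH⁻] = √(Kb × C) = √(1.59e-09 × 0.44) = 2.6450e-05. pOH = 4.58, pH = 14 - pOH

pH = 9.42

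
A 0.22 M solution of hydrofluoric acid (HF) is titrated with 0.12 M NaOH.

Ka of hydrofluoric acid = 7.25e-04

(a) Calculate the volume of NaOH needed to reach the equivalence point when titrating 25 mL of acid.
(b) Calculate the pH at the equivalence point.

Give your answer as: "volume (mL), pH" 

moles acid = 0.22 × 25/1000 = 0.0055 mol; V_base = moles/0.12 × 1000 = 45.8 mL. At equivalence only the conjugate base is present: [A⁻] = 0.0055/0.071 = 7.7647e-02 M. Kb = Kw/Ka = 1.38e-11; [OH⁻] = √(Kb × [A⁻]) = 1.0349e-06; pOH = 5.99; pH = 14 - pOH = 8.01.

V = 45.8 mL, pH = 8.01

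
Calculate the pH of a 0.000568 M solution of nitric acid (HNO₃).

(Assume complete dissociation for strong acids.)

[H⁺] = 0.000568 M for strong acid. pH = -log[H⁺] = -log(0.000568)

pH = 3.25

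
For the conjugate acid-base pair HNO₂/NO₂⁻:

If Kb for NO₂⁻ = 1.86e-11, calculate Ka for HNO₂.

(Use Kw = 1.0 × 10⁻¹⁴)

For a conjugate pair Ka × Kb = Kw, so Ka = Kw/Kb = 1.0 × 10⁻¹⁴ / 1.86e-11 = 5.38e-04.

K_a = 5.38e-04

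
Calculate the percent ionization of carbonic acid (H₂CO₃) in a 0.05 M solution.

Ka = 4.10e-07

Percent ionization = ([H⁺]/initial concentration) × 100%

Using Ka equilibrium: x² + Ka×x - Ka×C = 0. Solving: [H⁺] = 1.4297e-04. Percent = (1.4297e-04/0.05) × 100

Percent ionization = 0.286%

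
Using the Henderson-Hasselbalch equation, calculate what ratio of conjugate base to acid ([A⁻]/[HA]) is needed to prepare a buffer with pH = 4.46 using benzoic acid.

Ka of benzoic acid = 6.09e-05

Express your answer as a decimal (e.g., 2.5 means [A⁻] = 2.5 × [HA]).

pKa = -log(6.09e-05) = 4.2154. pH = pKa + log([A⁻]/[HA]), so log([A⁻]/[HA]) = pH − pKa = 4.46 − 4.2154 = 0.2446. [A⁻]/[HA] = 10^(0.2446) = 1.76

[A⁻]/[HA] = 1.76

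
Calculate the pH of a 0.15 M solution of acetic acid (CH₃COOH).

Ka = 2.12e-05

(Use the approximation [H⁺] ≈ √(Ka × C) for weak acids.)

[H⁺] = √(Ka × C) = √(2.12e-05 × 0.15) = 1.7833e-03. pH = -log(1.7833e-03)

pH = 2.75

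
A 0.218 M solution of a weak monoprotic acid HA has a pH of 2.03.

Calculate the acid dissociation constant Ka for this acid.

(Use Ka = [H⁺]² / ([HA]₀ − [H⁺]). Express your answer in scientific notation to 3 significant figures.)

[H⁺] = 10^(−pH) = 10^(−2.03) = 9.333e-03 M. For HA ⇌ H⁺ + A⁻, Ka = [H⁺][A⁻]/[HA] = [H⁺]² / ([HA]₀ − [H⁺]) = (9.333e-03)² / (0.218 − 9.333e-03) = 4.17e-04.

K_a = 4.17e-04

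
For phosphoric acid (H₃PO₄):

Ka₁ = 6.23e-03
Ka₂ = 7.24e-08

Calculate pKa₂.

pKa₂ = -log(Ka₂) = -log(7.24e-08) = 7.14.

pK_{a2} = 7.14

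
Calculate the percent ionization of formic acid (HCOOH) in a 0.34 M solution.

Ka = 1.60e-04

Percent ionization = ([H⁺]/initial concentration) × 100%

Using Ka equilibrium: x² + Ka×x - Ka×C = 0. Solving: [H⁺] = 7.2961e-03. Percent = (7.2961e-03/0.34) × 100

Percent ionization = 2.15%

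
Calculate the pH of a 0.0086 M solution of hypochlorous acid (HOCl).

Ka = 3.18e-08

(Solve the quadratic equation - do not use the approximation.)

x² + Ka×x - Ka×C = 0. Using quadratic formula: [H⁺] = 1.6521e-05

pH = 4.78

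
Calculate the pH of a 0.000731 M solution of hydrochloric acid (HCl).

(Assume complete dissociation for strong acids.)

[H⁺] = 0.000731 M for strong acid. pH = -log[H⁺] = -log(0.000731)

pH = 3.14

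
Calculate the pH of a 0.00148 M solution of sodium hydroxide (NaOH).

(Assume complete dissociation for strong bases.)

[OH⁻] = 0.00148 M for strong base. pOH = -log[OH⁻] = 2.83, pH = 14 - pOH

pH = 11.17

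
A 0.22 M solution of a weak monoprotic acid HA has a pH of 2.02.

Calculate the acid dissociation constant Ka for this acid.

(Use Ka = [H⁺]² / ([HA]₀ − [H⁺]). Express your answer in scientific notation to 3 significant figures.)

[H⁺] = 10^(−pH) = 10^(−2.02) = 9.550e-03 M. For HA ⇌ H⁺ + A⁻, Ka = [H⁺][A⁻]/[HA] = [H⁺]² / ([HA]₀ − [H⁺]) = (9.550e-03)² / (0.22 − 9.550e-03) = 4.33e-04.

K_a = 4.33e-04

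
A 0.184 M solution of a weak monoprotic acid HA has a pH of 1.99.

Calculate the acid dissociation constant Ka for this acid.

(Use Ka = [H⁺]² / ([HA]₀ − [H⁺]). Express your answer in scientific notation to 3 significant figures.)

[H⁺] = 10^(−pH) = 10^(−1.99) = 1.023e-02 M. For HA ⇌ H⁺ + A⁻, Ka = [H⁺][A⁻]/[HA] = [H⁺]² / ([HA]₀ − [H⁺]) = (1.023e-02)² / (0.184 − 1.023e-02) = 6.03e-04.

K_a = 6.03e-04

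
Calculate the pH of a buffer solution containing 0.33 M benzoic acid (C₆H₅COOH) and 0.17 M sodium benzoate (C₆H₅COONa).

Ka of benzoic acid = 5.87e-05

pKa = -log(5.87e-05) = 4.23. pH = pKa + log([A⁻]/[HA]) = 4.23 + log(0.17/0.33)

pH = 3.94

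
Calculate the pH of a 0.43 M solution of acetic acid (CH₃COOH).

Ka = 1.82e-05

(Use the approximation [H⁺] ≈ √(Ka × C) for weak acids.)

[H⁺] = √(Ka × C) = √(1.82e-05 × 0.43) = 2.7975e-03. pH = -log(2.7975e-03)

pH = 2.55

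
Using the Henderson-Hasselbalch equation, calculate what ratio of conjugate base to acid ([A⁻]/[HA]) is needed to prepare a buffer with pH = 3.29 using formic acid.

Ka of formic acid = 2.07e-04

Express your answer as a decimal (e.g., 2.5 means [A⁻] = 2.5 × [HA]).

pKa = -log(2.07e-04) = 3.6840. pH = pKa + log([A⁻]/[HA]), so log([A⁻]/[HA]) = pH − pKa = 3.29 − 3.6840 = -0.3940. [A⁻]/[HA] = 10^(-0.3940) = 0.404

[A⁻]/[HA] = 0.404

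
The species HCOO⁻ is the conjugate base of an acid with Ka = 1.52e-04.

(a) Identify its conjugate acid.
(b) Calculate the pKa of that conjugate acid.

(a) The conjugate acid is formed by adding one H⁺ to HCOO⁻, giving HCOOH. (b) pKa = -log(Ka) = -log(1.52e-04) = 3.82.

Conjugate acid: HCOOH; pK_a = 3.82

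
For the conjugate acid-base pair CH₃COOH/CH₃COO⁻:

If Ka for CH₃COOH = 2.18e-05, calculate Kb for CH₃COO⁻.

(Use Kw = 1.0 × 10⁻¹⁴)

For a conjugate pair Ka × Kb = Kw, so Kb = Kw/Ka = 1.0 × 10⁻¹⁴ / 2.18e-05 = 4.59e-10.

K_b = 4.59e-10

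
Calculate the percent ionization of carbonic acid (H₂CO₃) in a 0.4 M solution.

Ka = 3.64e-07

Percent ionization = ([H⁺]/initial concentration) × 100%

Using Ka equilibrium: x² + Ka×x - Ka×C = 0. Solving: [H⁺] = 3.8139e-04. Percent = (3.8139e-04/0.4) × 100

Percent ionization = 0.0953%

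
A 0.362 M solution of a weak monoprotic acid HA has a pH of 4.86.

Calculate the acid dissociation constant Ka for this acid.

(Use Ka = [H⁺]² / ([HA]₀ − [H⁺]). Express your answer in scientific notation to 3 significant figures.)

[H⁺] = 10^(−pH) = 10^(−4.86) = 1.380e-05 M. For HA ⇌ H⁺ + A⁻, Ka = [H⁺][A⁻]/[HA] = [H⁺]² / ([HA]₀ − [H⁺]) = (1.380e-05)² / (0.362 − 1.380e-05) = 5.26e-10.

K_a = 5.26e-10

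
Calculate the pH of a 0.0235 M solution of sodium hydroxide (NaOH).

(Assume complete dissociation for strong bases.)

[OH⁻] = 0.0235 M for strong base. pOH = -log[OH⁻] = 1.63, pH = 14 - pOH

pH = 12.37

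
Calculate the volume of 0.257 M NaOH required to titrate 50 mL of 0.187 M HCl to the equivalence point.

At equivalence: moles acid = moles base. moles HCl = 0.187 × 50/1000 = 0.00935 mol. V_base = moles / 0.257 × 1000 = 36.4 mL.

V_{base} = 36.4 mL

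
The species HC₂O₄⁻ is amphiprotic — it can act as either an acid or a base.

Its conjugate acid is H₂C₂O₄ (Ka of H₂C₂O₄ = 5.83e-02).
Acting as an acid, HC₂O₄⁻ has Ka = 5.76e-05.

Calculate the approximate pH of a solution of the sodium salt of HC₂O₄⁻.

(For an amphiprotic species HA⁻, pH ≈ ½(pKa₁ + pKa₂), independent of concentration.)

pKa₁ = -log(5.83e-02) = 1.23; pKa₂ = -log(5.76e-05) = 4.24. For an amphiprotic species, pH ≈ ½(pKa₁ + pKa₂) = ½(1.23 + 4.24) = 2.74.

pH = 2.74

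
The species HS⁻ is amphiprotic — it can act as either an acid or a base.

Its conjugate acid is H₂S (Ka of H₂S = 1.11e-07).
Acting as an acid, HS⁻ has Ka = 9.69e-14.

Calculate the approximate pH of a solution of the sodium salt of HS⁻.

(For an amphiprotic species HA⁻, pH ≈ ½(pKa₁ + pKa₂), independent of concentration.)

pKa₁ = -log(1.11e-07) = 6.95; pKa₂ = -log(9.69e-14) = 13.01. For an amphiprotic species, pH ≈ ½(pKa₁ + pKa₂) = ½(6.95 + 13.01) = 9.98.

pH = 9.98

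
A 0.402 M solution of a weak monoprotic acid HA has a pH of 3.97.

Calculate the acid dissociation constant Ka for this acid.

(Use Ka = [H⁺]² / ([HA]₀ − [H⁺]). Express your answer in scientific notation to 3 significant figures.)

[H⁺] = 10^(−pH) = 10^(−3.97) = 1.072e-04 M. For HA ⇌ H⁺ + A⁻, Ka = [H⁺][A⁻]/[HA] = [H⁺]² / ([HA]₀ − [H⁺]) = (1.072e-04)² / (0.402 − 1.072e-04) = 2.86e-08.

K_a = 2.86e-08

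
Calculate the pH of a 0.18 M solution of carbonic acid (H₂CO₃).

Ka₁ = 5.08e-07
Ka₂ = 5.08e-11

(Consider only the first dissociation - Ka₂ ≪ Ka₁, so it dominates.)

First dissociation dominates. From Ka₁ = [H⁺][HA⁻]/[H₂A], x² + Ka₁·x − Ka₁·C = 0 with C = 0.18 M and Ka₁ = 5.08e-07. Solving: [H⁺] = (−Ka₁ + √(Ka₁² + 4·Ka₁·C)) / 2 = 3.0214e-04 M. pH = -log(3.0214e-04) = 3.52.

pH = 3.52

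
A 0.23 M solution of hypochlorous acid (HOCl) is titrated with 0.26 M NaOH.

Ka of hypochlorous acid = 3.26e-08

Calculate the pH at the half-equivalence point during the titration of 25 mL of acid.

At half-equivalence [HA] = [A⁻], so Henderson-Hasselbalch gives pH = pKa = -log(3.26e-08) = 7.49.

pH = pKa = 7.49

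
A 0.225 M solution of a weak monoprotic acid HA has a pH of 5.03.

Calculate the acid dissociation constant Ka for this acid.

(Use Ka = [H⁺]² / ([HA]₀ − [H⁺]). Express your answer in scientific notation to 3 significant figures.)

[H⁺] = 10^(−pH) = 10^(−5.03) = 9.333e-06 M. For HA ⇌ H⁺ + A⁻, Ka = [H⁺][A⁻]/[HA] = [H⁺]² / ([HA]₀ − [H⁺]) = (9.333e-06)² / (0.225 − 9.333e-06) = 3.87e-10.

K_a = 3.87e-10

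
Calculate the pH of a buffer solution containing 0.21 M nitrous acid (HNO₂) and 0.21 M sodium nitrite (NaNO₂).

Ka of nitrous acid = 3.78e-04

pKa = -log(3.78e-04) = 3.42. pH = pKa + log([A⁻]/[HA]) = 3.42 + log(0.21/0.21)

pH = 3.42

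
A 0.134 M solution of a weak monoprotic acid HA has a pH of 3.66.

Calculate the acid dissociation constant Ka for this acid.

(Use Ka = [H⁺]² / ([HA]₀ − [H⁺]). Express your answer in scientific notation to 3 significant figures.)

[H⁺] = 10^(−pH) = 10^(−3.66) = 2.188e-04 M. For HA ⇌ H⁺ + A⁻, Ka = [H⁺][A⁻]/[HA] = [H⁺]² / ([HA]₀ − [H⁺]) = (2.188e-04)² / (0.134 − 2.188e-04) = 3.58e-07.

K_a = 3.58e-07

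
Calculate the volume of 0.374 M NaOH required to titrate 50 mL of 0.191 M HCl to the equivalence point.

At equivalence: moles acid = moles base. moles HCl = 0.191 × 50/1000 = 0.00955 mol. V_base = moles / 0.374 × 1000 = 25.5 mL.

V_{base} = 25.5 mL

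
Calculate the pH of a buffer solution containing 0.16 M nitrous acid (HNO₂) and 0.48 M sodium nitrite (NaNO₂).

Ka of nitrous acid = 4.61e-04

pKa = -log(4.61e-04) = 3.34. pH = pKa + log([A⁻]/[HA]) = 3.34 + log(0.48/0.16)

pH = 3.81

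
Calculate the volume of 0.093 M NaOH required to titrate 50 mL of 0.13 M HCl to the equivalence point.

At equivalence: moles acid = moles base. moles HCl = 0.13 × 50/1000 = 0.0065 mol. V_base = moles / 0.093 × 1000 = 69.9 mL.

V_{base} = 69.9 mL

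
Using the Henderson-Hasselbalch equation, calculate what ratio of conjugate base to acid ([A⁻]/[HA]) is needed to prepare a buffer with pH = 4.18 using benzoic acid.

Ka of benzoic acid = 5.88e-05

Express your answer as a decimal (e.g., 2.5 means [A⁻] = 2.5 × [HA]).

pKa = -log(5.88e-05) = 4.2306. pH = pKa + log([A⁻]/[HA]), so log([A⁻]/[HA]) = pH − pKa = 4.18 − 4.2306 = -0.0506. [A⁻]/[HA] = 10^(-0.0506) = 0.890

[A⁻]/[HA] = 0.890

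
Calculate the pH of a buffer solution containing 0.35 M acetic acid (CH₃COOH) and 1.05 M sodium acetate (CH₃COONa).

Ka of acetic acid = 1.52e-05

pKa = -log(1.52e-05) = 4.82. pH = pKa + log([A⁻]/[HA]) = 4.82 + log(1.05/0.35)

pH = 5.30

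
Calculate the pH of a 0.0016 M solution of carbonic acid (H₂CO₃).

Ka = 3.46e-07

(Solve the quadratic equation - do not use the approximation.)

x² + Ka×x - Ka×C = 0. Using quadratic formula: [H⁺] = 2.3356e-05

pH = 4.63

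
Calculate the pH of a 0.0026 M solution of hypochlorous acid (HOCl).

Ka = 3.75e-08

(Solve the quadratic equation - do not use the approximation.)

x² + Ka×x - Ka×C = 0. Using quadratic formula: [H⁺] = 9.8555e-06

pH = 5.01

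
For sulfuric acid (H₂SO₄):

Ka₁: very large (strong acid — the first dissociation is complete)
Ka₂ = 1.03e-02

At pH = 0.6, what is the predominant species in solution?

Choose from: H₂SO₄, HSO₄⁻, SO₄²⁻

The first dissociation is complete, so H₂SO₄ itself is never the predominant species in water; pKa₂ = -log(1.03e-02) = 1.99. For a polyprotic acid the predominant species crosses at each pKa: below pKa_n the protonated form dominates, above it the deprotonated form does. At pH = 0.6, the predominant species is HSO₄⁻.

HSO₄⁻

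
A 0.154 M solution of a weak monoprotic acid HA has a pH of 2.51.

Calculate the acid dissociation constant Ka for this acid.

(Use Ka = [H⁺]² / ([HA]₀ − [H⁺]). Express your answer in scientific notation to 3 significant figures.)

[H⁺] = 10^(−pH) = 10^(−2.51) = 3.090e-03 M. For HA ⇌ H⁺ + A⁻, Ka = [H⁺][A⁻]/[HA] = [H⁺]² / ([HA]₀ − [H⁺]) = (3.090e-03)² / (0.154 − 3.090e-03) = 6.33e-05.

K_a = 6.33e-05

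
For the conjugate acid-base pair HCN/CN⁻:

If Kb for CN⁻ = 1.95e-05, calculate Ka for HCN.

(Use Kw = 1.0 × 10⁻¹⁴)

For a conjugate pair Ka × Kb = Kw, so Ka = Kw/Kb = 1.0 × 10⁻¹⁴ / 1.95e-05 = 5.13e-10.

K_a = 5.13e-10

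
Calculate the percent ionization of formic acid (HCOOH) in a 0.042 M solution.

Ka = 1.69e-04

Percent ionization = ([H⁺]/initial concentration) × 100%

Using Ka equilibrium: x² + Ka×x - Ka×C = 0. Solving: [H⁺] = 2.5810e-03. Percent = (2.5810e-03/0.042) × 100

Percent ionization = 6.15%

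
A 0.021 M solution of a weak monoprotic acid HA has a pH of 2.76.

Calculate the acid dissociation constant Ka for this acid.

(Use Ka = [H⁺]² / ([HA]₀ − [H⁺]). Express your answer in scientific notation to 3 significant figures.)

[H⁺] = 10^(−pH) = 10^(−2.76) = 1.738e-03 M. For HA ⇌ H⁺ + A⁻, Ka = [H⁺][A⁻]/[HA] = [H⁺]² / ([HA]₀ − [H⁺]) = (1.738e-03)² / (0.021 − 1.738e-03) = 1.57e-04.

K_a = 1.57e-04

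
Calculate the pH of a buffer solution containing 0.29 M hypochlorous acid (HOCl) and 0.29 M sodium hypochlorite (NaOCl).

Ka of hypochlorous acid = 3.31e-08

pKa = -log(3.31e-08) = 7.48. pH = pKa + log([A⁻]/[HA]) = 7.48 + log(0.29/0.29)

pH = 7.48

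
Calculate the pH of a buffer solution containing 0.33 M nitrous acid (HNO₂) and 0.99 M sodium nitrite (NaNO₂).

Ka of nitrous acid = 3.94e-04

pKa = -log(3.94e-04) = 3.40. pH = pKa + log([A⁻]/[HA]) = 3.40 + log(0.99/0.33)

pH = 3.88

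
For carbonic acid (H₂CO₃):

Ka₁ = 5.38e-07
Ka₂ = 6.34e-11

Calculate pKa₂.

pKa₂ = -log(Ka₂) = -log(6.34e-11) = 10.20.

pK_{a2} = 10.20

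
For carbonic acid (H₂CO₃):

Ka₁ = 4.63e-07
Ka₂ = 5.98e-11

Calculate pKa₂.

pKa₂ = -log(Ka₂) = -log(5.98e-11) = 10.22.

pK_{a2} = 10.22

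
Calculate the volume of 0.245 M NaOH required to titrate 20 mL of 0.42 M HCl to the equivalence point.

At equivalence: moles acid = moles base. moles HCl = 0.42 × 20/1000 = 0.0084 mol. V_base = moles / 0.245 × 1000 = 34.3 mL.

V_{base} = 34.3 mL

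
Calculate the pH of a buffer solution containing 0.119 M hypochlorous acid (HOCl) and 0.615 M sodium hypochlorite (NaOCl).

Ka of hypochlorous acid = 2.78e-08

pKa = -log(2.78e-08) = 7.56. pH = pKa + log([A⁻]/[HA]) = 7.56 + log(0.615/0.119)

pH = 8.27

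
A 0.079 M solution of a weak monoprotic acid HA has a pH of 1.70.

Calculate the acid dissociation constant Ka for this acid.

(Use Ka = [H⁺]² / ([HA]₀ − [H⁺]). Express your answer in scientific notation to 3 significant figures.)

[H⁺] = 10^(−pH) = 10^(−1.70) = 1.995e-02 M. For HA ⇌ H⁺ + A⁻, Ka = [H⁺][A⁻]/[HA] = [H⁺]² / ([HA]₀ − [H⁺]) = (1.995e-02)² / (0.079 − 1.995e-02) = 6.74e-03.

K_a = 6.74e-03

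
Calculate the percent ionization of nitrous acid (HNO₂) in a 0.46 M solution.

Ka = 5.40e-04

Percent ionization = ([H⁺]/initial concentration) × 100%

Using Ka equilibrium: x² + Ka×x - Ka×C = 0. Solving: [H⁺] = 1.5493e-02. Percent = (1.5493e-02/0.46) × 100

Percent ionization = 3.37%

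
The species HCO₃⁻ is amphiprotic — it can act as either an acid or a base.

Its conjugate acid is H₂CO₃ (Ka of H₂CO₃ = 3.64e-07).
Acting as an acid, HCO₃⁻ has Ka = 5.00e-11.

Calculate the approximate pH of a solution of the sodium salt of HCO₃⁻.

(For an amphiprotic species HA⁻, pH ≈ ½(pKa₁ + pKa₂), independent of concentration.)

pKa₁ = -log(3.64e-07) = 6.44; pKa₂ = -log(5.00e-11) = 10.30. For an amphiprotic species, pH ≈ ½(pKa₁ + pKa₂) = ½(6.44 + 10.30) = 8.37.

pH = 8.37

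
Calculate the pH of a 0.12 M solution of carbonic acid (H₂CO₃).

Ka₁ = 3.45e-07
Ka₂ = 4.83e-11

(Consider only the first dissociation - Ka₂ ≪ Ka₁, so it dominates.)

First dissociation dominates. From Ka₁ = [H⁺][HA⁻]/[H₂A], x² + Ka₁·x − Ka₁·C = 0 with C = 0.12 M and Ka₁ = 3.45e-07. Solving: [H⁺] = (−Ka₁ + √(Ka₁² + 4·Ka₁·C)) / 2 = 2.0330e-04 M. pH = -log(2.0330e-04) = 3.69.

pH = 3.69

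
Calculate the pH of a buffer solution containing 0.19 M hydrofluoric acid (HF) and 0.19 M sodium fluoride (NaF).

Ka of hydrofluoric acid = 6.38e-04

pKa = -log(6.38e-04) = 3.20. pH = pKa + log([A⁻]/[HA]) = 3.20 + log(0.19/0.19)

pH = 3.20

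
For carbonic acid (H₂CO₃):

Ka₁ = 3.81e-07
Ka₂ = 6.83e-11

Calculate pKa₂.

pKa₂ = -log(Ka₂) = -log(6.83e-11) = 10.17.

pK_{a2} = 10.17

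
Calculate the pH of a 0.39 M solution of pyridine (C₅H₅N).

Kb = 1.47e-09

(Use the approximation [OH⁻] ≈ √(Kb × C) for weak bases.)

[OH⁻] = √(Kb × C) = √(1.47e-09 × 0.39) = 2.3944e-05. pOH = 4.62, pH = 14 - pOH

pH = 9.38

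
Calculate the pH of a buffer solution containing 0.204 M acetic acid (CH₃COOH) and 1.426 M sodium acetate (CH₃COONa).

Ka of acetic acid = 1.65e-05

pKa = -log(1.65e-05) = 4.78. pH = pKa + log([A⁻]/[HA]) = 4.78 + log(1.426/0.204)

pH = 5.63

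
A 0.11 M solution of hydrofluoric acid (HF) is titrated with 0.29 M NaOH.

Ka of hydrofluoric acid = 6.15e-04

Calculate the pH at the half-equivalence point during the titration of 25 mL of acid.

At half-equivalence [HA] = [A⁻], so Henderson-Hasselbalch gives pH = pKa = -log(6.15e-04) = 3.21.

pH = pKa = 3.21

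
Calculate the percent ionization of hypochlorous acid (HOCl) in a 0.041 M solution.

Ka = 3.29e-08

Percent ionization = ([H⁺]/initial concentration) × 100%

Using Ka equilibrium: x² + Ka×x - Ka×C = 0. Solving: [H⁺] = 3.6711e-05. Percent = (3.6711e-05/0.041) × 100

Percent ionization = 0.0895%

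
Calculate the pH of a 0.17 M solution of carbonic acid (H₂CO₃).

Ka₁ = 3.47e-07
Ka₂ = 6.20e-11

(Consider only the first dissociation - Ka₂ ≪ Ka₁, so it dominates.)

First dissociation dominates. From Ka₁ = [H⁺][HA⁻]/[H₂A], x² + Ka₁·x − Ka₁·C = 0 with C = 0.17 M and Ka₁ = 3.47e-07. Solving: [H⁺] = (−Ka₁ + √(Ka₁² + 4·Ka₁·C)) / 2 = 2.4271e-04 M. pH = -log(2.4271e-04) = 3.61.

pH = 3.61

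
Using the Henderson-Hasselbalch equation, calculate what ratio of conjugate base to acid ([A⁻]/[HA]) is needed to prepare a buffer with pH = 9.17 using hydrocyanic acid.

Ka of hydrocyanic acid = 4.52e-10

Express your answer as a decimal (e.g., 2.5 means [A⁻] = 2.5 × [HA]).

pKa = -log(4.52e-10) = 9.3449. pH = pKa + log([A⁻]/[HA]), so log([A⁻]/[HA]) = pH − pKa = 9.17 − 9.3449 = -0.1749. [A⁻]/[HA] = 10^(-0.1749) = 0.669

[A⁻]/[HA] = 0.669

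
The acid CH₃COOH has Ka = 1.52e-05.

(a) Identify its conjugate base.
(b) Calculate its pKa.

(a) The conjugate base is formed by removing one H⁺ from CH₃COOH, giving CH₃COO⁻. (b) pKa = -log(Ka) = -log(1.52e-05) = 4.82.

Conjugate base: CH₃COO⁻; pK_a = 4.82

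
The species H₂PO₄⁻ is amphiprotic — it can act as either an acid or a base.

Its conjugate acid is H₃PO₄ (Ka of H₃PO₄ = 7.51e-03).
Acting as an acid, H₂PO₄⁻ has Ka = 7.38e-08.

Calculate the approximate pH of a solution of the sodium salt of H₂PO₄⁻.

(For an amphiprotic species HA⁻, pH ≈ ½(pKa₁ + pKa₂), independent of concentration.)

pKa₁ = -log(7.51e-03) = 2.12; pKa₂ = -log(7.38e-08) = 7.13. For an amphiprotic species, pH ≈ ½(pKa₁ + pKa₂) = ½(2.12 + 7.13) = 4.63.

pH = 4.63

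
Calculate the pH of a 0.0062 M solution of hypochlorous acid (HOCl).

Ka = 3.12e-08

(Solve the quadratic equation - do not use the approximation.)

x² + Ka×x - Ka×C = 0. Using quadratic formula: [H⁺] = 1.3893e-05

pH = 4.86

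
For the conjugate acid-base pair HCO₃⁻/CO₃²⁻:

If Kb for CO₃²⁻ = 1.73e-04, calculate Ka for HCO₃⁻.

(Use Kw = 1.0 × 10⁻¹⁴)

For a conjugate pair Ka × Kb = Kw, so Ka = Kw/Kb = 1.0 × 10⁻¹⁴ / 1.73e-04 = 5.78e-11.

K_a = 5.78e-11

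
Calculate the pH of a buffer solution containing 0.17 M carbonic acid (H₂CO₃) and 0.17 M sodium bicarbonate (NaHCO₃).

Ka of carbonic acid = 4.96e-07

pKa = -log(4.96e-07) = 6.30. pH = pKa + log([A⁻]/[HA]) = 6.30 + log(0.17/0.17)

pH = 6.30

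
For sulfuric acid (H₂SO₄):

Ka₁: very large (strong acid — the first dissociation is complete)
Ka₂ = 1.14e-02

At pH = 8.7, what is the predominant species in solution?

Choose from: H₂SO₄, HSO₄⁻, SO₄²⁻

The first dissociation is complete, so H₂SO₄ itself is never the predominant species in water; pKa₂ = -log(1.14e-02) = 1.94. For a polyprotic acid the predominant species crosses at each pKa: below pKa_n the protonated form dominates, above it the deprotonated form does. At pH = 8.7, the predominant species is SO₄²⁻.

SO₄²⁻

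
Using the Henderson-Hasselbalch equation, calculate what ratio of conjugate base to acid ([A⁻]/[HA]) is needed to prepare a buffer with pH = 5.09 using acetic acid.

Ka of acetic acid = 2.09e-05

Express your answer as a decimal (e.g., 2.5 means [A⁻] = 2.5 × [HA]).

pKa = -log(2.09e-05) = 4.6799. pH = pKa + log([A⁻]/[HA]), so log([A⁻]/[HA]) = pH − pKa = 5.09 − 4.6799 = 0.4101. [A⁻]/[HA] = 10^(0.4101) = 2.57

[A⁻]/[HA] = 2.57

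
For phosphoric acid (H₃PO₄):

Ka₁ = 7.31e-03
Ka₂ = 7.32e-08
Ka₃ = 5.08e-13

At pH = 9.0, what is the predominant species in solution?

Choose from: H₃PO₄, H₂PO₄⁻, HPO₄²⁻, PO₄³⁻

pKa₁ = 2.14, pKa₂ = 7.14, pKa₃ = 12.29. For a polyprotic acid the predominant species crosses at each pKa: below pKa_n the protonated form dominates, above it the deprotonated form does. At pH = 9.0, the predominant species is HPO₄²⁻.

HPO₄²⁻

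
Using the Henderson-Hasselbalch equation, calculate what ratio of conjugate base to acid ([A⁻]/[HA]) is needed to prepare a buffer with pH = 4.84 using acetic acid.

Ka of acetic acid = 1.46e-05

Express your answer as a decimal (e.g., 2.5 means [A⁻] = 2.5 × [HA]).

pKa = -log(1.46e-05) = 4.8356. pH = pKa + log([A⁻]/[HA]), so log([A⁻]/[HA]) = pH − pKa = 4.84 − 4.8356 = 0.0044. [A⁻]/[HA] = 10^(0.0044) = 1.01

[A⁻]/[HA] = 1.01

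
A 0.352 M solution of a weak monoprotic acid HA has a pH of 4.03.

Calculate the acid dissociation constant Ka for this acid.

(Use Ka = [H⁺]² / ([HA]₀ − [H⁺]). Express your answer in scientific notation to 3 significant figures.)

[H⁺] = 10^(−pH) = 10^(−4.03) = 9.333e-05 M. For HA ⇌ H⁺ + A⁻, Ka = [H⁺][A⁻]/[HA] = [H⁺]² / ([HA]₀ − [H⁺]) = (9.333e-05)² / (0.352 − 9.333e-05) = 2.47e-08.

K_a = 2.47e-08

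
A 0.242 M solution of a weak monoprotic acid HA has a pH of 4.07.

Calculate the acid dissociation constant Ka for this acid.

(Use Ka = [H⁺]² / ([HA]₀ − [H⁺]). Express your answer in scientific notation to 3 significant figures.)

[H⁺] = 10^(−pH) = 10^(−4.07) = 8.511e-05 M. For HA ⇌ H⁺ + A⁻, Ka = [H⁺][A⁻]/[HA] = [H⁺]² / ([HA]₀ − [H⁺]) = (8.511e-05)² / (0.242 − 8.511e-05) = 2.99e-08.

K_a = 2.99e-08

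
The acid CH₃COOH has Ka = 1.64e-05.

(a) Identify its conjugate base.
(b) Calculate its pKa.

(a) The conjugate base is formed by removing one H⁺ from CH₃COOH, giving CH₃COO⁻. (b) pKa = -log(Ka) = -log(1.64e-05) = 4.79.

Conjugate base: CH₃COO⁻; pK_a = 4.79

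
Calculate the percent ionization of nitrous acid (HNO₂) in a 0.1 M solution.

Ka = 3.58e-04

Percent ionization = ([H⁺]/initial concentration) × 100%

Using Ka equilibrium: x² + Ka×x - Ka×C = 0. Solving: [H⁺] = 5.8070e-03. Percent = (5.8070e-03/0.1) × 100

Percent ionization = 5.81%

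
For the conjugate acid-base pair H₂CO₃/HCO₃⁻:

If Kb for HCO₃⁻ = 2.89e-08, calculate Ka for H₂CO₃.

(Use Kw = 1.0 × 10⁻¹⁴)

For a conjugate pair Ka × Kb = Kw, so Ka = Kw/Kb = 1.0 × 10⁻¹⁴ / 2.89e-08 = 3.46e-07.

K_a = 3.46e-07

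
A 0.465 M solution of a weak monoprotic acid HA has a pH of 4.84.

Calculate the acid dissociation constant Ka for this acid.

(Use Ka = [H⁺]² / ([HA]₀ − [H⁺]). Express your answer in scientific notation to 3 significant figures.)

[H⁺] = 10^(−pH) = 10^(−4.84) = 1.445e-05 M. For HA ⇌ H⁺ + A⁻, Ka = [H⁺][A⁻]/[HA] = [H⁺]² / ([HA]₀ − [H⁺]) = (1.445e-05)² / (0.465 − 1.445e-05) = 4.49e-10.

K_a = 4.49e-10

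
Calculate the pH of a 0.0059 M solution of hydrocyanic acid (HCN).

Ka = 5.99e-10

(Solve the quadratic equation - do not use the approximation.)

x² + Ka×x - Ka×C = 0. Using quadratic formula: [H⁺] = 1.8796e-06

pH = 5.73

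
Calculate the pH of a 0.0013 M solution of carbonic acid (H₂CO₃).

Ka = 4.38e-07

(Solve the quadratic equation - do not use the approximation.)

x² + Ka×x - Ka×C = 0. Using quadratic formula: [H⁺] = 2.3644e-05

pH = 4.63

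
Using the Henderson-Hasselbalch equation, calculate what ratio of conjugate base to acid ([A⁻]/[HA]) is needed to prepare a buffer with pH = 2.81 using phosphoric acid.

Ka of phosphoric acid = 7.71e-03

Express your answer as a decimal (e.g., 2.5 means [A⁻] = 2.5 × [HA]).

pKa = -log(7.71e-03) = 2.1129. pH = pKa + log([A⁻]/[HA]), so log([A⁻]/[HA]) = pH − pKa = 2.81 − 2.1129 = 0.6971. [A⁻]/[HA] = 10^(0.6971) = 4.98

[A⁻]/[HA] = 4.98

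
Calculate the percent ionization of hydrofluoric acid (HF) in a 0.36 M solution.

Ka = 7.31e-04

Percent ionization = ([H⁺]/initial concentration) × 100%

Using Ka equilibrium: x² + Ka×x - Ka×C = 0. Solving: [H⁺] = 1.5861e-02. Percent = (1.5861e-02/0.36) × 100

Percent ionization = 4.41%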